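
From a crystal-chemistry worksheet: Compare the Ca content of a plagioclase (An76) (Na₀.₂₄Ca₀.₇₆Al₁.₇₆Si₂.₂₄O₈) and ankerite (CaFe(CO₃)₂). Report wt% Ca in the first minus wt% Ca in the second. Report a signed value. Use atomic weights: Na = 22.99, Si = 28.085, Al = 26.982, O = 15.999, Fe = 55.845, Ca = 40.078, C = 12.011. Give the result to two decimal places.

-7.46 percentage points

First mineral: 30.459 g Ca in 274.368 g formula = 11.10 wt% Ca.
Second mineral: 40.078 g Ca in 215.939 g formula = 18.56 wt% Ca.
11.10% − 18.56% gives a difference of -7.46 percentage points.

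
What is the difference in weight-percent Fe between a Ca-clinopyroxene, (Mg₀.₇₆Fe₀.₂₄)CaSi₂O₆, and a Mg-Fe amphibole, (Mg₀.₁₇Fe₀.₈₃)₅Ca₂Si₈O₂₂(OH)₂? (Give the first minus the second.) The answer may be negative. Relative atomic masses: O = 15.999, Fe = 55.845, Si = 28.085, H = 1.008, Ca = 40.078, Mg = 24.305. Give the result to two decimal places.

M((Mg₀.₇₆Fe₀.₂₄)CaSi₂O₆) = 224.117 g/mol, so wt% Fe = 13.403/224.117 × 100 = 5.98%.
M((Mg₀.₁₇Fe₀.₈₃)₅Ca₂Si₈O₂₂(OH)₂) = 943.244 g/mol, so wt% Fe = 231.757/943.244 × 100 = 24.57%.
5.98 − 24.57 = -18.59 pp.

-18.59 percentage points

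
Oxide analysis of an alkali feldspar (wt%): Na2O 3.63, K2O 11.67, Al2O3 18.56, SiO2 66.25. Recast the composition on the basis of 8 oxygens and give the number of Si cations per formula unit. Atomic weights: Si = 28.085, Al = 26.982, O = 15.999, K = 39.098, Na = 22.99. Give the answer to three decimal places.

3.007 Si apfu

Na2O (M=61.979): mol = 0.05857; Na = 0.11714, O = 0.05857.
K2O (M=94.195): mol = 0.12389; K = 0.24778, O = 0.12389.
Al2O3 (M=101.961): mol = 0.18203; Al = 0.36406, O = 0.54609.
SiO2 (M=60.083): mol = 1.10264; Si = 1.10264, O = 2.20528.
ΣO = 2.93383; factor = 8/ΣO = 2.72681.
Si apfu = 1.10264 × 2.72681 = 3.007.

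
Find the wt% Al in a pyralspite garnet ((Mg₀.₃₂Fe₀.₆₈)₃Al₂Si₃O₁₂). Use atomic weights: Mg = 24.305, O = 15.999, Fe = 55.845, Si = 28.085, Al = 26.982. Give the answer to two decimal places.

11.54 wt%

Molar mass of (Mg₀.₃₂Fe₀.₆₈)₃Al₂Si₃O₁₂: 0.96·24.305 + 2.04·55.845 + 2·26.982 + 3·28.085 + 12·15.999 = 467.464 g/mol.
Mass of Al per formula unit: 2 × 26.982 = 53.964 g.
Weight fraction Al = 53.964 / 467.464 = 0.1154.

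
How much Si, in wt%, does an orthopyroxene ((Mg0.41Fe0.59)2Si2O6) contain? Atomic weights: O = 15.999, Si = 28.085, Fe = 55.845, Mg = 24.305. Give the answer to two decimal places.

23.60 wt%

M((Mg0.41Fe0.59)2Si2O6) = 237.991 g/mol.
Si contributes 2 × 28.085 = 56.170 g per mole.
56.170/237.991 = 0.2360 → 23.60%.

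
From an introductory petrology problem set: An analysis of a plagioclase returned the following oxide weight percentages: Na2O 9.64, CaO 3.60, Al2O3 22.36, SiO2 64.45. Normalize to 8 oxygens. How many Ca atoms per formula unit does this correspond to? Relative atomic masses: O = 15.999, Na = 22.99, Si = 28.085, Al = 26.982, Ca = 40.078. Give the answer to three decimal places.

Na2O: 9.64/61.979 = 0.15554 mol → 0.31108 mol Na, 0.15554 mol O.
CaO: 3.60/56.077 = 0.06420 mol → 0.06420 mol Ca, 0.06420 mol O.
Al2O3: 22.36/101.961 = 0.21930 mol → 0.43860 mol Al, 0.65790 mol O.
SiO2: 64.45/60.083 = 1.07268 mol → 1.07268 mol Si, 2.14536 mol O.
Total oxygen = 3.02300 mol. Normalization factor = 8/3.02300 = 2.64638.
Ca per 8 O = 0.06420 × 2.64638 = 0.170.

0.170 Ca apfu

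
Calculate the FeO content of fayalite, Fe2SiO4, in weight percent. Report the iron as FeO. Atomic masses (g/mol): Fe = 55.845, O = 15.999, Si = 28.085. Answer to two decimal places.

70.51 wt%

Molar mass of Fe2SiO4 = 2*55.845 + 1*28.085 + 4*15.999 = 203.771 g/mol.
Each formula unit contains 2 Fe, equivalent to 2/1 = 2.0000 mol FeO.
M(FeO) = 1×55.845 + 1×15.999 = 71.844 g/mol.
Mass of FeO per formula unit = 2.0000 × 71.844 = 143.688 g.
FeO wt% = 143.688 / 203.771 × 100 = 70.51%.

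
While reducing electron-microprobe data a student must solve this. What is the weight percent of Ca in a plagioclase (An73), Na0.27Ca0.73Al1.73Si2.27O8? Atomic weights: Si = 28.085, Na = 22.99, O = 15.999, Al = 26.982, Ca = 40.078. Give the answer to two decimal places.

10.68 wt%

Molar mass of Na0.27Ca0.73Al1.73Si2.27O8: 0.27*22.99 + 0.73*40.078 + 1.73*26.982 + 2.27*28.085 + 8*15.999 = 273.888 g/mol.
Mass of Ca per formula unit: 0.73 × 40.078 = 29.257 g.
Weight fraction Ca = 29.257 / 273.888 = 0.1068.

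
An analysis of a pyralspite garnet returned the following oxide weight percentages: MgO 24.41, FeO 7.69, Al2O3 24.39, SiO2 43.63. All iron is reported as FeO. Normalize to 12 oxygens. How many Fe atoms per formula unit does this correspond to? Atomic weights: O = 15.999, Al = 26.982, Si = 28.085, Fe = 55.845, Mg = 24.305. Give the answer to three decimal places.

0.446 Fe apfu

24.41 wt% MgO ÷ 40.304 g/mol = 0.60565 mol, giving 0.60565 Mg and 0.60565 O.
7.69 wt% FeO ÷ 71.844 g/mol = 0.10704 mol, giving 0.10704 Fe and 0.10704 O.
24.39 wt% Al2O3 ÷ 101.961 g/mol = 0.23921 mol, giving 0.47842 Al and 0.71763 O.
43.63 wt% SiO2 ÷ 60.083 g/mol = 0.72616 mol, giving 0.72616 Si and 1.45232 O.
Oxygen sums to 2.88264; scaling by 12/2.88264 = 4.16285 puts the formula on 12 O.
Fe: 0.10704 × 4.16285 = 0.446 atoms per formula unit.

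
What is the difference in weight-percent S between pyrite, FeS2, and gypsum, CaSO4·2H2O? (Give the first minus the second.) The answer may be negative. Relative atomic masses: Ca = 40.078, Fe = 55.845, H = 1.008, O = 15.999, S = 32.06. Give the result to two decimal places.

M(FeS2) = 119.965 g/mol, so wt% S = 64.120/119.965 × 100 = 53.45%.
M(CaSO4·2H2O) = 172.164 g/mol, so wt% S = 32.060/172.164 × 100 = 18.62%.
53.45 − 18.62 = 34.83 pp.

34.83 percentage points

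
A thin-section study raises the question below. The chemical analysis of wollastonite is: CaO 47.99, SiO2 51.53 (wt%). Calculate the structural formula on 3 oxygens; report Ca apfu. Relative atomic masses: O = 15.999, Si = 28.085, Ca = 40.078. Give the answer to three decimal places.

0.999 Ca apfu

CaO: 47.99/56.077 = 0.85579 mol → 0.85579 mol Ca, 0.85579 mol O.
SiO2: 51.53/60.083 = 0.85765 mol → 0.85765 mol Si, 1.71530 mol O.
Total oxygen = 2.57109 mol. Normalization factor = 3/2.57109 = 1.16682.
Ca per 3 O = 0.85579 × 1.16682 = 0.999.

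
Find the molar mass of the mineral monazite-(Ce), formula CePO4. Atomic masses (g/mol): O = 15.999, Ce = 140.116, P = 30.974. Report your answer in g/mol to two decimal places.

The formula mass is the sum 1(140.116) + 1(30.974) + 4(15.999).

235.09 g/mol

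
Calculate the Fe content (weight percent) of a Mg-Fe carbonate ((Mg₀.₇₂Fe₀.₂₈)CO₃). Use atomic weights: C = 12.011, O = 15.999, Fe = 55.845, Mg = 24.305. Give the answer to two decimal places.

16.79 weight percent

Formula mass = 0.72*24.305 + 0.28*55.845 + 1*12.011 + 3*15.999 = 93.144 g/mol, of which 15.637 g is Fe.
So Fe makes up 15.637/93.144 = 0.1679 of the mass, i.e. 16.79%.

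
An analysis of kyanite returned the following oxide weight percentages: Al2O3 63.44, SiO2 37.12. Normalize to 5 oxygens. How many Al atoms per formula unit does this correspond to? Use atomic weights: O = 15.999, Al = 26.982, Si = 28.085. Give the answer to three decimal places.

2.006 Al apfu

63.44 wt% Al2O3 ÷ 101.961 g/mol = 0.62220 mol, giving 1.24440 Al and 1.86660 O.
37.12 wt% SiO2 ÷ 60.083 g/mol = 0.61781 mol, giving 0.61781 Si and 1.23562 O.
Oxygen sums to 3.10222; scaling by 5/3.10222 = 1.61175 puts the formula on 5 O.
Al: 1.24440 × 1.61175 = 2.006 atoms per formula unit.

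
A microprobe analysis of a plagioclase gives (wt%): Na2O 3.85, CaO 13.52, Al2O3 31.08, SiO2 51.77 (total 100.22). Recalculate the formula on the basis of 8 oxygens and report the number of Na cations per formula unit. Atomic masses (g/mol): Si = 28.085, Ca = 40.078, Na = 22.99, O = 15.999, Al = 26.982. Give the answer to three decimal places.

0.338 Na apfu

3.85 wt% Na2O ÷ 61.979 g/mol = 0.06212 mol, giving 0.12424 Na and 0.06212 O.
13.52 wt% CaO ÷ 56.077 g/mol = 0.24110 mol, giving 0.24110 Ca and 0.24110 O.
31.08 wt% Al2O3 ÷ 101.961 g/mol = 0.30482 mol, giving 0.60964 Al and 0.91446 O.
51.77 wt% SiO2 ÷ 60.083 g/mol = 0.86164 mol, giving 0.86164 Si and 1.72328 O.
Oxygen sums to 2.94096; scaling by 8/2.94096 = 2.72020 puts the formula on 8 O.
Na: 0.12424 × 2.72020 = 0.338 atoms per formula unit.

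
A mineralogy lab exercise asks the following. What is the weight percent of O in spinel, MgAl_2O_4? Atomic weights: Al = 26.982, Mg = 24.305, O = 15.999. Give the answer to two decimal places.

44.98 wt%

M(MgAl_2O_4) = 142.265 g/mol.
O contributes 4 × 15.999 = 63.996 g per mole.
63.996/142.265 = 0.4498 → 44.98%.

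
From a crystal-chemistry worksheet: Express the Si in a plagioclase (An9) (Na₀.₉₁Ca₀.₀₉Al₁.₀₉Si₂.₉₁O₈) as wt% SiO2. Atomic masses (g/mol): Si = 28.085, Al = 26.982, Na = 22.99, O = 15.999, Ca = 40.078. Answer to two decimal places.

66.31 wt%

M(Na₀.₉₁Ca₀.₀₉Al₁.₀₉Si₂.₉₁O₈) = 263.658 g/mol; M(SiO2) = 60.083 g/mol.
Moles SiO2 per formula unit = 2.91 Si ÷ 1 = 2.9100.
SiO2 fraction = (2.9100 × 60.083) / 263.658 = 174.842/263.658 = 0.6631.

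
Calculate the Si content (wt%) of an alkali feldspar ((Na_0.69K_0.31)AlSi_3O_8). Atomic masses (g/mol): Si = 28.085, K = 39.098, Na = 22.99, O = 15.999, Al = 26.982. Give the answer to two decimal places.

Molar mass of (Na_0.69K_0.31)AlSi_3O_8: 0.69*22.99 + 0.31*39.098 + 1*26.982 + 3*28.085 + 8*15.999 = 267.212 g/mol.
Mass of Si per formula unit: 3 × 28.085 = 84.255 g.
Weight fraction Si = 84.255 / 267.212 = 0.3153.

31.53 wt%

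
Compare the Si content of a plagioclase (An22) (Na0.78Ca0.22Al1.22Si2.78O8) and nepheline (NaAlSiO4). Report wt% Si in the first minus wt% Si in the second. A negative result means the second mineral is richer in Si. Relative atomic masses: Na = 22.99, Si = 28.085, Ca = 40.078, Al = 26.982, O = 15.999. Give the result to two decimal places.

First mineral: 78.076 g Si in 265.736 g formula = 29.38 wt% Si.
Second mineral: 28.085 g Si in 142.053 g formula = 19.77 wt% Si.
29.38% − 19.77% gives a difference of 9.61 percentage points.

9.61 percentage points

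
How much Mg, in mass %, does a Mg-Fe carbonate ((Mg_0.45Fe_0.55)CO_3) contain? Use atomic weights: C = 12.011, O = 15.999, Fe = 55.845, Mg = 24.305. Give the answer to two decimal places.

Molar mass of (Mg_0.45Fe_0.55)CO_3: 0.45*24.305 + 0.55*55.845 + 1*12.011 + 3*15.999 = 101.660 g/mol.
Mass of Mg per formula unit: 0.45 × 24.305 = 10.937 g.
Weight fraction Mg = 10.937 / 101.660 = 0.1076.

10.76 mass %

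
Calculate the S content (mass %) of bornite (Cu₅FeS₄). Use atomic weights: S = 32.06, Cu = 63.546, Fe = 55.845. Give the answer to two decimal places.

Formula mass = 5×63.546 + 1×55.845 + 4×32.06 = 501.815 g/mol, of which 128.240 g is S.
So S makes up 128.240/501.815 = 0.2556 of the mass, i.e. 25.56%.

25.56 mass %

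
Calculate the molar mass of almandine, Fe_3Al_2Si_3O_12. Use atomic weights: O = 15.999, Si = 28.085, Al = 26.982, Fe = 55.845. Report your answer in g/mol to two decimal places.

Fe: 3 × 55.845 = 167.5350
Al: 2 × 26.982 = 53.9640
Si: 3 × 28.085 = 84.2550
O: 12 × 15.999 = 191.9880
Summing the contributions gives the formula mass.

497.74 g/mol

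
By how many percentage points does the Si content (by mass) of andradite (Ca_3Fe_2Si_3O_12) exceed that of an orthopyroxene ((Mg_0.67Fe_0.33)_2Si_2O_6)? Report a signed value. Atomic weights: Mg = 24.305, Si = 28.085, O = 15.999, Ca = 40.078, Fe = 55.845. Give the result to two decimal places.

-8.77 percentage points

First mineral: 84.255 g Si in 508.167 g formula = 16.58 wt% Si.
Second mineral: 56.170 g Si in 221.590 g formula = 25.35 wt% Si.
16.58% − 25.35% gives a difference of -8.77 percentage points.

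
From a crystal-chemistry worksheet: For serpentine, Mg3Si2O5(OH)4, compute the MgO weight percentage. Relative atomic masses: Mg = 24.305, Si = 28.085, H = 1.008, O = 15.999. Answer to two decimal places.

Molar mass of Mg3Si2O5(OH)4 = 3·24.305 + 2·28.085 + 9·15.999 + 4·1.008 = 277.108 g/mol.
Each formula unit contains 3 Mg, equivalent to 3/1 = 3.0000 mol MgO.
M(MgO) = 1×24.305 + 1×15.999 = 40.304 g/mol.
Mass of MgO per formula unit = 3.0000 × 40.304 = 120.912 g.
MgO wt% = 120.912 / 277.108 × 100 = 43.63%.

43.63 wt%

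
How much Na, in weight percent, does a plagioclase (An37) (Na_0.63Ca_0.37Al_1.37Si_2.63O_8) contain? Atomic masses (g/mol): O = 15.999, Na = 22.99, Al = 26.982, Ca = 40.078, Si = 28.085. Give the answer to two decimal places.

5.40 weight percent

Formula mass = 0.63*22.99 + 0.37*40.078 + 1.37*26.982 + 2.63*28.085 + 8*15.999 = 268.133 g/mol, of which 14.484 g is Na.
So Na makes up 14.484/268.133 = 0.0540 of the mass, i.e. 5.40%.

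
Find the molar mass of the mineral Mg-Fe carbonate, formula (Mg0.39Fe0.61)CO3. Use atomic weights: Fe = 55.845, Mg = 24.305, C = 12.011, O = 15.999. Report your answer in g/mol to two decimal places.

The formula mass is the sum 0.39(24.305) + 0.61(55.845) + 1(12.011) + 3(15.999).

103.55 g/mol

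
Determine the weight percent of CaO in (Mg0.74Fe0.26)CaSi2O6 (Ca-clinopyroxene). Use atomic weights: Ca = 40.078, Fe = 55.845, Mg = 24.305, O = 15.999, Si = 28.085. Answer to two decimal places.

24.95 wt%

M((Mg0.74Fe0.26)CaSi2O6) = 224.747 g/mol; M(CaO) = 56.077 g/mol.
Moles CaO per formula unit = 1 Ca ÷ 1 = 1.0000.
CaO fraction = (1.0000 × 56.077) / 224.747 = 56.077/224.747 = 0.2495.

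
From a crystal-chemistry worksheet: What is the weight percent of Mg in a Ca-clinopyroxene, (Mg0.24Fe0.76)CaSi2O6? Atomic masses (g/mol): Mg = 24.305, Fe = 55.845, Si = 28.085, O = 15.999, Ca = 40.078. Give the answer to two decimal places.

Molar mass of (Mg0.24Fe0.76)CaSi2O6: 0.24·24.305 + 0.76·55.845 + 1·40.078 + 2·28.085 + 6·15.999 = 240.517 g/mol.
Mass of Mg per formula unit: 0.24 × 24.305 = 5.833 g.
Weight fraction Mg = 5.833 / 240.517 = 0.0243.

2.43 weight percent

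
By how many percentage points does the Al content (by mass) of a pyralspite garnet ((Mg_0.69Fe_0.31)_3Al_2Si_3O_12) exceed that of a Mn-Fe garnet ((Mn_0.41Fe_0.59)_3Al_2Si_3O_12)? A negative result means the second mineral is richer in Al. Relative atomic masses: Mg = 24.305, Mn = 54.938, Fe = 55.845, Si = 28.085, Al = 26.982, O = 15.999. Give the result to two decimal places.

1.61 percentage points

M((Mg_0.69Fe_0.31)_3Al_2Si_3O_12) = 432.454 g/mol, so wt% Al = 53.964/432.454 × 100 = 12.48%.
M((Mn_0.41Fe_0.59)_3Al_2Si_3O_12) = 496.626 g/mol, so wt% Al = 53.964/496.626 × 100 = 10.87%.
12.48 − 10.87 = 1.61 pp.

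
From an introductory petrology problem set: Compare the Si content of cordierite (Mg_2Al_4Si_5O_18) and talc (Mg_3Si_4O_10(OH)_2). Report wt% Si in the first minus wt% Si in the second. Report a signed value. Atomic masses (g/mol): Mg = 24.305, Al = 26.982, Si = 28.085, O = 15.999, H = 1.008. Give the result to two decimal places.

First mineral: 140.425 g Si in 584.945 g formula = 24.01 wt% Si.
Second mineral: 112.340 g Si in 379.259 g formula = 29.62 wt% Si.
24.01% − 29.62% gives a difference of -5.61 percentage points.

-5.61 percentage points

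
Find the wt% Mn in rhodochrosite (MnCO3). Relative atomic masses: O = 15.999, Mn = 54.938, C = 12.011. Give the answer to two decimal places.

47.79 mass %

M(MnCO3) = 114.946 g/mol.
Mn contributes 1 × 54.938 = 54.938 g per mole.
54.938/114.946 = 0.4779 → 47.79%.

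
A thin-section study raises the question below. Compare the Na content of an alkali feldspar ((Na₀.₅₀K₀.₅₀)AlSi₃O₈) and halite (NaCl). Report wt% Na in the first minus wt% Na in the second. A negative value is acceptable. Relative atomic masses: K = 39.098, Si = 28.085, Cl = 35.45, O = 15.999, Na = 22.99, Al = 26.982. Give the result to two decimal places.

-35.09 percentage points

Na in (Na₀.₅₀K₀.₅₀)AlSi₃O₈: molar mass 270.273 g/mol; 0.50×22.99 = 11.495 g → 4.25 wt%.
Na in NaCl: molar mass 58.440 g/mol; 1×22.99 = 22.990 g → 39.34 wt%.
Difference = 4.25 − 39.34 = -35.09 percentage points.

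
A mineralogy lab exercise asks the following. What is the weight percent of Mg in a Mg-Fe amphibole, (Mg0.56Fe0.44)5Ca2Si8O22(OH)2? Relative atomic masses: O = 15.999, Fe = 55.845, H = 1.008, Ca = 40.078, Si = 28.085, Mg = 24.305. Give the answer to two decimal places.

7.72 weight percent

Molar mass of (Mg0.56Fe0.44)5Ca2Si8O22(OH)2: 2.80×24.305 + 2.20×55.845 + 2×40.078 + 8×28.085 + 24×15.999 + 2×1.008 = 881.741 g/mol.
Mass of Mg per formula unit: 2.80 × 24.305 = 68.054 g.
Weight fraction Mg = 68.054 / 881.741 = 0.0772.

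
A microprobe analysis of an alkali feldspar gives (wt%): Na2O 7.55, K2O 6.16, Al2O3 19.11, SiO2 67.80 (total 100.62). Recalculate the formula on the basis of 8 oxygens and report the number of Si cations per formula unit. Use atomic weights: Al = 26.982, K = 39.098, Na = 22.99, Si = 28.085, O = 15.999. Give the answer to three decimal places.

3.003 Si apfu

Na2O: 7.55/61.979 = 0.12182 mol → 0.24364 mol Na, 0.12182 mol O.
K2O: 6.16/94.195 = 0.06540 mol → 0.13080 mol K, 0.06540 mol O.
Al2O3: 19.11/101.961 = 0.18742 mol → 0.37484 mol Al, 0.56226 mol O.
SiO2: 67.80/60.083 = 1.12844 mol → 1.12844 mol Si, 2.25688 mol O.
Total oxygen = 3.00636 mol. Normalization factor = 8/3.00636 = 2.66103.
Si per 8 O = 1.12844 × 2.66103 = 3.003.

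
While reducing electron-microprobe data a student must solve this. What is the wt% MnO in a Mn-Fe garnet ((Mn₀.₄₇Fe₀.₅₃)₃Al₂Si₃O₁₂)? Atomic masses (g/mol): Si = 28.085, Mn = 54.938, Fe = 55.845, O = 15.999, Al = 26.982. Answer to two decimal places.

20.15 wt%

Formula mass = 496.463 g/mol.
1.41 Mn → 1.4100 mol MnO per formula unit; M(MnO) = 70.937, so MnO mass = 100.021 g.
100.021/496.463 × 100 = 20.15 wt%.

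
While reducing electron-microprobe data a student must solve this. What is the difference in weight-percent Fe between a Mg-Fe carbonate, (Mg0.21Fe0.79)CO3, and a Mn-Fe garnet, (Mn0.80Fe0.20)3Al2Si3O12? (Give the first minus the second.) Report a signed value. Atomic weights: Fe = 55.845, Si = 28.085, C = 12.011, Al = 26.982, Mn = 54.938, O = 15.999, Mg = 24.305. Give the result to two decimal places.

33.63 percentage points

Fe in (Mg0.21Fe0.79)CO3: molar mass 109.230 g/mol; 0.79×55.845 = 44.118 g → 40.39 wt%.
Fe in (Mn0.80Fe0.20)3Al2Si3O12: molar mass 495.565 g/mol; 0.60×55.845 = 33.507 g → 6.76 wt%.
Difference = 40.39 − 6.76 = 33.63 percentage points.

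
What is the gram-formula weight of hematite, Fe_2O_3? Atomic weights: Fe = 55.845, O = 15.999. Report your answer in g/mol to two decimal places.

159.69 g/mol

Fe: 2 × 55.845 = 111.6900
O: 3 × 15.999 = 47.9970
Summing the contributions gives the formula mass.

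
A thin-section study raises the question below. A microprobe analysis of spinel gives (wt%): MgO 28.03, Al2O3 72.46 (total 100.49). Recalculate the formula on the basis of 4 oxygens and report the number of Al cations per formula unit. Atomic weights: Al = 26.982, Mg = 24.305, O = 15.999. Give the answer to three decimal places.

2.011 Al apfu

28.03 wt% MgO ÷ 40.304 g/mol = 0.69546 mol, giving 0.69546 Mg and 0.69546 O.
72.46 wt% Al2O3 ÷ 101.961 g/mol = 0.71066 mol, giving 1.42132 Al and 2.13198 O.
Oxygen sums to 2.82744; scaling by 4/2.82744 = 1.41471 puts the formula on 4 O.
Al: 1.42132 × 1.41471 = 2.011 atoms per formula unit.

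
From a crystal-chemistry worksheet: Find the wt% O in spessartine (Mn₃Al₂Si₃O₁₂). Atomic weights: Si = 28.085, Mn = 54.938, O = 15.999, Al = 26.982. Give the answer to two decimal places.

38.78 wt%

Formula mass = 3·54.938 + 2·26.982 + 3·28.085 + 12·15.999 = 495.021 g/mol, of which 191.988 g is O.
So O makes up 191.988/495.021 = 0.3878 of the mass, i.e. 38.78%.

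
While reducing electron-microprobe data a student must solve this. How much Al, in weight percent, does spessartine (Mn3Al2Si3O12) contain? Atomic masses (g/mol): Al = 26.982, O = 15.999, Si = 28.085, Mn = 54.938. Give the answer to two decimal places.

Formula mass = 3×54.938 + 2×26.982 + 3×28.085 + 12×15.999 = 495.021 g/mol, of which 53.964 g is Al.
So Al makes up 53.964/495.021 = 0.1090 of the mass, i.e. 10.90%.

10.90 weight percent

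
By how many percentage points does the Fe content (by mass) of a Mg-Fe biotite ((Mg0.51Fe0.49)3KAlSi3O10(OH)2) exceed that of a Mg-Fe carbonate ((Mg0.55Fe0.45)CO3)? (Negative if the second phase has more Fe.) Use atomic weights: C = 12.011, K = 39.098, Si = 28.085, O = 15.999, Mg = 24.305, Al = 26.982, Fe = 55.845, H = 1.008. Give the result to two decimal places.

-7.80 percentage points

First mineral: 82.092 g Fe in 463.618 g formula = 17.71 wt% Fe.
Second mineral: 25.130 g Fe in 98.506 g formula = 25.51 wt% Fe.
17.71% − 25.51% gives a difference of -7.80 percentage points.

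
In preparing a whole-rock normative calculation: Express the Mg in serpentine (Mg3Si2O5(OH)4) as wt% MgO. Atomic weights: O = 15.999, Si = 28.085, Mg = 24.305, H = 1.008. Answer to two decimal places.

Formula mass = 277.108 g/mol.
3 Mg → 3.0000 mol MgO per formula unit; M(MgO) = 40.304, so MgO mass = 120.912 g.
120.912/277.108 × 100 = 43.63 wt%.

43.63 wt%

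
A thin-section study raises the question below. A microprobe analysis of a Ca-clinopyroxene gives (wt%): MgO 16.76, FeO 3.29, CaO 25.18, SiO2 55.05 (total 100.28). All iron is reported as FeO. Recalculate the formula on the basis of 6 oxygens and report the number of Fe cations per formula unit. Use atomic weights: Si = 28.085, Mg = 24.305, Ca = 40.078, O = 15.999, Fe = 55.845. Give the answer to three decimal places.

0.100 Fe apfu

MgO: 16.76/40.304 = 0.41584 mol → 0.41584 mol Mg, 0.41584 mol O.
FeO: 3.29/71.844 = 0.04579 mol → 0.04579 mol Fe, 0.04579 mol O.
CaO: 25.18/56.077 = 0.44903 mol → 0.44903 mol Ca, 0.44903 mol O.
SiO2: 55.05/60.083 = 0.91623 mol → 0.91623 mol Si, 1.83246 mol O.
Total oxygen = 2.74312 mol. Normalization factor = 6/2.74312 = 2.18729.
Fe per 6 O = 0.04579 × 2.18729 = 0.100.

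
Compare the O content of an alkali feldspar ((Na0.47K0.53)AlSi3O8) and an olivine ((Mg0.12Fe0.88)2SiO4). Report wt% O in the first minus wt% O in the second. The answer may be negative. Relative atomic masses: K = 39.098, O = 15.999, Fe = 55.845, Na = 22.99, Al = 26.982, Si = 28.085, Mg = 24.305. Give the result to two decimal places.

First mineral: 127.992 g O in 270.756 g formula = 47.27 wt% O.
Second mineral: 63.996 g O in 196.201 g formula = 32.62 wt% O.
47.27% − 32.62% gives a difference of 14.65 percentage points.

14.65 percentage points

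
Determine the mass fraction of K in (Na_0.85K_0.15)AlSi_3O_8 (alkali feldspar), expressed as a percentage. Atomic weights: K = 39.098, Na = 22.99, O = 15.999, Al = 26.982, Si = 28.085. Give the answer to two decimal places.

2.22 wt%

M((Na_0.85K_0.15)AlSi_3O_8) = 264.635 g/mol.
K contributes 0.15 × 39.098 = 5.865 g per mole.
5.865/264.635 = 0.0222 → 2.22%.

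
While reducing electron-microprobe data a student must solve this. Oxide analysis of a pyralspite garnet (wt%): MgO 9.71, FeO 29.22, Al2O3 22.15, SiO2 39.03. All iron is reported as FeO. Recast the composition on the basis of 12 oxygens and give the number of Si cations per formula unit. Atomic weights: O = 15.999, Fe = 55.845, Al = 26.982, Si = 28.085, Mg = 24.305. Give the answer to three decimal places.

MgO: 9.71/40.304 = 0.24092 mol → 0.24092 mol Mg, 0.24092 mol O.
FeO: 29.22/71.844 = 0.40671 mol → 0.40671 mol Fe, 0.40671 mol O.
Al2O3: 22.15/101.961 = 0.21724 mol → 0.43448 mol Al, 0.65172 mol O.
SiO2: 39.03/60.083 = 0.64960 mol → 0.64960 mol Si, 1.29920 mol O.
Total oxygen = 2.59855 mol. Normalization factor = 12/2.59855 = 4.61796.
Si per 12 O = 0.64960 × 4.61796 = 3.000.

3.000 Si apfu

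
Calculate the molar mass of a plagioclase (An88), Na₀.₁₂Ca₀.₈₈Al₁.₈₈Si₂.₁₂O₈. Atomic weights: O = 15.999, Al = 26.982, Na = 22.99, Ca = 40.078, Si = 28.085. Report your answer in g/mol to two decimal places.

276.29 g/mol

M = 0.12*22.99 + 0.88*40.078 + 1.88*26.982 + 2.12*28.085 + 8*15.999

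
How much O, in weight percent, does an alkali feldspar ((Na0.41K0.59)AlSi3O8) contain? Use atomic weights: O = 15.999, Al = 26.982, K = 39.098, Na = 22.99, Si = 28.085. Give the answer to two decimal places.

47.10 weight percent

Formula mass = 0.41×22.99 + 0.59×39.098 + 1×26.982 + 3×28.085 + 8×15.999 = 271.723 g/mol, of which 127.992 g is O.
So O makes up 127.992/271.723 = 0.4710 of the mass, i.e. 47.10%.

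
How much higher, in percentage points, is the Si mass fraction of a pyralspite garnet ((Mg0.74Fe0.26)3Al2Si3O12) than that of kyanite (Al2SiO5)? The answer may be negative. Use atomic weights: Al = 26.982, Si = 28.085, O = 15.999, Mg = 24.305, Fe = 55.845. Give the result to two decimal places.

M((Mg0.74Fe0.26)3Al2Si3O12) = 427.723 g/mol, so wt% Si = 84.255/427.723 × 100 = 19.70%.
M(Al2SiO5) = 162.044 g/mol, so wt% Si = 28.085/162.044 × 100 = 17.33%.
19.70 − 17.33 = 2.37 pp.

2.37 percentage points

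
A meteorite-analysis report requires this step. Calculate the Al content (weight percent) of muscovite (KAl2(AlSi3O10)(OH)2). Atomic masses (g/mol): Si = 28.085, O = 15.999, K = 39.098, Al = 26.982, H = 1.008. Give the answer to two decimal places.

20.32 weight percent

Molar mass of KAl2(AlSi3O10)(OH)2: 1×39.098 + 3×26.982 + 3×28.085 + 12×15.999 + 2×1.008 = 398.303 g/mol.
Mass of Al per formula unit: 3 × 26.982 = 80.946 g.
Weight fraction Al = 80.946 / 398.303 = 0.2032.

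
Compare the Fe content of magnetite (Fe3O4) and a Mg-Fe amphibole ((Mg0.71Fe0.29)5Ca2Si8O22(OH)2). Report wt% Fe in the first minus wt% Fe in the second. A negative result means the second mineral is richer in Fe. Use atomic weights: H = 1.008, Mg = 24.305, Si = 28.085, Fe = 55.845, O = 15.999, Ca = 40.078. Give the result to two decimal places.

62.92 percentage points

Fe in Fe3O4: molar mass 231.531 g/mol; 3×55.845 = 167.535 g → 72.36 wt%.
Fe in (Mg0.71Fe0.29)5Ca2Si8O22(OH)2: molar mass 858.086 g/mol; 1.45×55.845 = 80.975 g → 9.44 wt%.
Difference = 72.36 − 9.44 = 62.92 percentage points.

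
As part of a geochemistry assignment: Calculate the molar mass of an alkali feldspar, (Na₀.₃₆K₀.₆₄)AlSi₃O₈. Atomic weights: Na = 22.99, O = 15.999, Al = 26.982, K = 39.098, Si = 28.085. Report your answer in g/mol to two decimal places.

272.53 g/mol

Na: 0.36 × 22.99 = 8.2764
K: 0.64 × 39.098 = 25.0227
Al: 1 × 26.982 = 26.9820
Si: 3 × 28.085 = 84.2550
O: 8 × 15.999 = 127.9920
Summing the contributions gives the formula mass.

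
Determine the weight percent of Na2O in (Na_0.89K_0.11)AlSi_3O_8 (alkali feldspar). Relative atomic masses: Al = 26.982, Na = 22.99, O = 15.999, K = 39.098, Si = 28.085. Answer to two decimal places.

10.45 wt%

Formula mass = 263.991 g/mol.
0.89 Na → 0.4450 mol Na2O per formula unit; M(Na2O) = 61.979, so Na2O mass = 27.581 g.
27.581/263.991 × 100 = 10.45 wt%.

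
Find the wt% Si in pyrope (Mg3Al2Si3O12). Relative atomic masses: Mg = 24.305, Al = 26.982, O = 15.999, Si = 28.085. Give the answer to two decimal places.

20.90 wt%

M(Mg3Al2Si3O12) = 403.122 g/mol.
Si contributes 3 × 28.085 = 84.255 g per mole.
84.255/403.122 = 0.2090 → 20.90%.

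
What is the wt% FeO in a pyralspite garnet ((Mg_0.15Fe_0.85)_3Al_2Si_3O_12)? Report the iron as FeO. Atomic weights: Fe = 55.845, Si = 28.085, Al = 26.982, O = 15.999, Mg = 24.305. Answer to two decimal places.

M((Mg_0.15Fe_0.85)_3Al_2Si_3O_12) = 483.549 g/mol; M(FeO) = 71.844 g/mol.
Moles FeO per formula unit = 2.55 Fe ÷ 1 = 2.5500.
FeO fraction = (2.5500 × 71.844) / 483.549 = 183.202/483.549 = 0.3789.

37.89 wt%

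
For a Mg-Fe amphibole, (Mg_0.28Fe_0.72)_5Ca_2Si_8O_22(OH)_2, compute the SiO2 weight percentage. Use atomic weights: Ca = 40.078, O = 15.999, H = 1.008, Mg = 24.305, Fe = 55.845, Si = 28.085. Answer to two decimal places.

M((Mg_0.28Fe_0.72)_5Ca_2Si_8O_22(OH)_2) = 925.897 g/mol; M(SiO2) = 60.083 g/mol.
Moles SiO2 per formula unit = 8 Si ÷ 1 = 8.0000.
SiO2 fraction = (8.0000 × 60.083) / 925.897 = 480.664/925.897 = 0.5191.

51.91 wt%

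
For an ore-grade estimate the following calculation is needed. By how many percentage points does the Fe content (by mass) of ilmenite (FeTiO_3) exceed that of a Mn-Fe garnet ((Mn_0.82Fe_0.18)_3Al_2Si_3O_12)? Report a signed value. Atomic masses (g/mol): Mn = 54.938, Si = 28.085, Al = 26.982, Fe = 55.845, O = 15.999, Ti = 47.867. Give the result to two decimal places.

Fe in FeTiO_3: molar mass 151.709 g/mol; 1×55.845 = 55.845 g → 36.81 wt%.
Fe in (Mn_0.82Fe_0.18)_3Al_2Si_3O_12: molar mass 495.511 g/mol; 0.54×55.845 = 30.156 g → 6.09 wt%.
Difference = 36.81 − 6.09 = 30.72 percentage points.

30.72 percentage points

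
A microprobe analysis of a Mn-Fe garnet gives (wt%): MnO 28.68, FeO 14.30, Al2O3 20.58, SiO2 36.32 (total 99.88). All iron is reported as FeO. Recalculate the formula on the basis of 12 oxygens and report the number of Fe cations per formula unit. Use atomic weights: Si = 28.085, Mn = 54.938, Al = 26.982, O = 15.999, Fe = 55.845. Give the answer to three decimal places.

0.988 Fe apfu

MnO (M=70.937): mol = 0.40430; Mn = 0.40430, O = 0.40430.
FeO (M=71.844): mol = 0.19904; Fe = 0.19904, O = 0.19904.
Al2O3 (M=101.961): mol = 0.20184; Al = 0.40368, O = 0.60552.
SiO2 (M=60.083): mol = 0.60450; Si = 0.60450, O = 1.20900.
ΣO = 2.41786; factor = 12/ΣO = 4.96307.
Fe apfu = 0.19904 × 4.96307 = 0.988.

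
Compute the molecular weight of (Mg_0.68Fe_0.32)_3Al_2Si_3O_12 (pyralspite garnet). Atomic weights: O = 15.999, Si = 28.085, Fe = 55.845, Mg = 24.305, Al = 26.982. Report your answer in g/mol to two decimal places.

M = 2.04·24.305 + 0.96·55.845 + 2·26.982 + 3·28.085 + 12·15.999

433.40 g/mol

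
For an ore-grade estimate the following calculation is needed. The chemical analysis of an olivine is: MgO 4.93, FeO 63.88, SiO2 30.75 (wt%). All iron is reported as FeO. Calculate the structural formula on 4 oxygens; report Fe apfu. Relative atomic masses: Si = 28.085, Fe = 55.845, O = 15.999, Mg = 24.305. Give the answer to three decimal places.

MgO: 4.93/40.304 = 0.12232 mol → 0.12232 mol Mg, 0.12232 mol O.
FeO: 63.88/71.844 = 0.88915 mol → 0.88915 mol Fe, 0.88915 mol O.
SiO2: 30.75/60.083 = 0.51179 mol → 0.51179 mol Si, 1.02358 mol O.
Total oxygen = 2.03505 mol. Normalization factor = 4/2.03505 = 1.96555.
Fe per 4 O = 0.88915 × 1.96555 = 1.748.

1.748 Fe apfu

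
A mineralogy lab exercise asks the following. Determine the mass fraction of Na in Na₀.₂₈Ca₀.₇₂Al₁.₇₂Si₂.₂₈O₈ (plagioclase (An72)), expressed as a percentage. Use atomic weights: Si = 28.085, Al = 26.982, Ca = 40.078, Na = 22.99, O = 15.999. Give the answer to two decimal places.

M(Na₀.₂₈Ca₀.₇₂Al₁.₇₂Si₂.₂₈O₈) = 273.728 g/mol.
Na contributes 0.28 × 22.99 = 6.437 g per mole.
6.437/273.728 = 0.0235 → 2.35%.

2.35 mass %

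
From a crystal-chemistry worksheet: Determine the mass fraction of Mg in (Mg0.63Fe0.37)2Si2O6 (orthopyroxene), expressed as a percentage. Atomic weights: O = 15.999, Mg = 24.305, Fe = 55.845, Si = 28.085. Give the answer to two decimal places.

13.66 mass %

Formula mass = 1.26·24.305 + 0.74·55.845 + 2·28.085 + 6·15.999 = 224.114 g/mol, of which 30.624 g is Mg.
So Mg makes up 30.624/224.114 = 0.1366 of the mass, i.e. 13.66%.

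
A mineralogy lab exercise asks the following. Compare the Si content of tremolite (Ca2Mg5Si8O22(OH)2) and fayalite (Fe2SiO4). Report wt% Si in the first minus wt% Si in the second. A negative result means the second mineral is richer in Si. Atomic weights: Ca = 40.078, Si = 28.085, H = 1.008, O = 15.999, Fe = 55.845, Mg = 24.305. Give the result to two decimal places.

13.88 percentage points

M(Ca2Mg5Si8O22(OH)2) = 812.353 g/mol, so wt% Si = 224.680/812.353 × 100 = 27.66%.
M(Fe2SiO4) = 203.771 g/mol, so wt% Si = 28.085/203.771 × 100 = 13.78%.
27.66 − 13.78 = 13.88 pp.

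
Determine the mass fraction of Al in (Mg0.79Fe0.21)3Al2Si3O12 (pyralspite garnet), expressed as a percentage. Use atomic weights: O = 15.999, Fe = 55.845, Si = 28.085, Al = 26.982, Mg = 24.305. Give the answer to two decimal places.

12.76 mass %

Formula mass = 2.37×24.305 + 0.63×55.845 + 2×26.982 + 3×28.085 + 12×15.999 = 422.992 g/mol, of which 53.964 g is Al.
So Al makes up 53.964/422.992 = 0.1276 of the mass, i.e. 12.76%.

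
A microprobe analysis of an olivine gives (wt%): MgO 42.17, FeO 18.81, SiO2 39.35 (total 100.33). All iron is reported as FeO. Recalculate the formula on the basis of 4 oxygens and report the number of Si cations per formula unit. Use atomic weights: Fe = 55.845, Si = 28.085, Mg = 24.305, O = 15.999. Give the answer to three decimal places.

MgO (M=40.304): mol = 1.04630; Mg = 1.04630, O = 1.04630.
FeO (M=71.844): mol = 0.26182; Fe = 0.26182, O = 0.26182.
SiO2 (M=60.083): mol = 0.65493; Si = 0.65493, O = 1.30986.
ΣO = 2.61798; factor = 4/ΣO = 1.52790.
Si apfu = 0.65493 × 1.52790 = 1.001.

1.001 Si apfu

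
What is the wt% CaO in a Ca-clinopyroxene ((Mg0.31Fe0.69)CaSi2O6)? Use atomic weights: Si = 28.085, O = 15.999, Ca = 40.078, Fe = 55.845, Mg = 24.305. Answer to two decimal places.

23.53 wt%

Molar mass of (Mg0.31Fe0.69)CaSi2O6 = 0.31×24.305 + 0.69×55.845 + 1×40.078 + 2×28.085 + 6×15.999 = 238.310 g/mol.
Each formula unit contains 1 Ca, equivalent to 1/1 = 1.0000 mol CaO.
M(CaO) = 1×40.078 + 1×15.999 = 56.077 g/mol.
Mass of CaO per formula unit = 1.0000 × 56.077 = 56.077 g.
CaO wt% = 56.077 / 238.310 × 100 = 23.53%.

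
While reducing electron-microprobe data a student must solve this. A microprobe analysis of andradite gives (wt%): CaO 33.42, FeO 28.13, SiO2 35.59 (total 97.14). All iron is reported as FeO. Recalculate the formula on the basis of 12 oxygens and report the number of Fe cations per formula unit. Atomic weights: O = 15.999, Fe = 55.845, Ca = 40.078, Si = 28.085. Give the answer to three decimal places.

2.163 Fe apfu

33.42 wt% CaO ÷ 56.077 g/mol = 0.59597 mol, giving 0.59597 Ca and 0.59597 O.
28.13 wt% FeO ÷ 71.844 g/mol = 0.39154 mol, giving 0.39154 Fe and 0.39154 O.
35.59 wt% SiO2 ÷ 60.083 g/mol = 0.59235 mol, giving 0.59235 Si and 1.18470 O.
Oxygen sums to 2.17221; scaling by 12/2.17221 = 5.52433 puts the formula on 12 O.
Fe: 0.39154 × 5.52433 = 2.163 atoms per formula unit.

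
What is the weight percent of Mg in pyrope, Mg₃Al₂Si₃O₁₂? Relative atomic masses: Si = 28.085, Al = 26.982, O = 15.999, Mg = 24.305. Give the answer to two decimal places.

M(Mg₃Al₂Si₃O₁₂) = 403.122 g/mol.
Mg contributes 3 × 24.305 = 72.915 g per mole.
72.915/403.122 = 0.1809 → 18.09%.

18.09 wt%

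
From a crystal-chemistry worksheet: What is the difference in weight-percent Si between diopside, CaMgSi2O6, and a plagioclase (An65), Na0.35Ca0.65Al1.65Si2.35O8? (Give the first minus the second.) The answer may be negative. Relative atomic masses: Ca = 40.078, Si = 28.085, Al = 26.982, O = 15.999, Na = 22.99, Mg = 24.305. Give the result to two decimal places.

M(CaMgSi2O6) = 216.547 g/mol, so wt% Si = 56.170/216.547 × 100 = 25.94%.
M(Na0.35Ca0.65Al1.65Si2.35O8) = 272.609 g/mol, so wt% Si = 66.000/272.609 × 100 = 24.21%.
25.94 − 24.21 = 1.73 pp.

1.73 percentage points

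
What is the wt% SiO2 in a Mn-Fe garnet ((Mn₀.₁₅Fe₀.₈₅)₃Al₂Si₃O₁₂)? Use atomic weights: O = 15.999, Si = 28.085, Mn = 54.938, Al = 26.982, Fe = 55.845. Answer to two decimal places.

Formula mass = 497.334 g/mol.
3 Si → 3.0000 mol SiO2 per formula unit; M(SiO2) = 60.083, so SiO2 mass = 180.249 g.
180.249/497.334 × 100 = 36.24 wt%.

36.24 wt%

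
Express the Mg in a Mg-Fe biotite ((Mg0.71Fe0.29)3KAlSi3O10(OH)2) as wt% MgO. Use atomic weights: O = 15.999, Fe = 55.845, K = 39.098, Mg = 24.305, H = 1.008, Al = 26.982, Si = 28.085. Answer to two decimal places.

Formula mass = 444.694 g/mol.
2.13 Mg → 2.1300 mol MgO per formula unit; M(MgO) = 40.304, so MgO mass = 85.848 g.
85.848/444.694 × 100 = 19.30 wt%.

19.30 wt%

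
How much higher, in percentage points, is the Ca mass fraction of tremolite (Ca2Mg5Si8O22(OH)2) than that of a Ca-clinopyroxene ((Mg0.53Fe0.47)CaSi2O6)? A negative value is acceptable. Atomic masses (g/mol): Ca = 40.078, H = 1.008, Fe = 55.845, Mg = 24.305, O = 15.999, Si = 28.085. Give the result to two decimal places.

M(Ca2Mg5Si8O22(OH)2) = 812.353 g/mol, so wt% Ca = 80.156/812.353 × 100 = 9.87%.
M((Mg0.53Fe0.47)CaSi2O6) = 231.371 g/mol, so wt% Ca = 40.078/231.371 × 100 = 17.32%.
9.87 − 17.32 = -7.45 pp.

-7.45 percentage points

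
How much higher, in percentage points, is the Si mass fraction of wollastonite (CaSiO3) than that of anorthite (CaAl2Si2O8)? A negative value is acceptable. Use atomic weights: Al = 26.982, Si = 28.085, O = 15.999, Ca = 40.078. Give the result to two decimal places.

3.99 percentage points

M(CaSiO3) = 116.160 g/mol, so wt% Si = 28.085/116.160 × 100 = 24.18%.
M(CaAl2Si2O8) = 278.204 g/mol, so wt% Si = 56.170/278.204 × 100 = 20.19%.
24.18 − 20.19 = 3.99 pp.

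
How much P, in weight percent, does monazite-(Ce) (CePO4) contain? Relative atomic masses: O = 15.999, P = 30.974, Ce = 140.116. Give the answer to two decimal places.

Molar mass of CePO4: 1·140.116 + 1·30.974 + 4·15.999 = 235.086 g/mol.
Mass of P per formula unit: 1 × 30.974 = 30.974 g.
Weight fraction P = 30.974 / 235.086 = 0.1318.

13.18 weight percent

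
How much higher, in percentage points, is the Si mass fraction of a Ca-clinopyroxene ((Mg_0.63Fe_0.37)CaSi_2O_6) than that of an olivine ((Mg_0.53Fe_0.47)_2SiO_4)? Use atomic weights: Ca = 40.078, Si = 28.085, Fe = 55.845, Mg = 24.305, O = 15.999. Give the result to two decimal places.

Si in (Mg_0.63Fe_0.37)CaSi_2O_6: molar mass 228.217 g/mol; 2×28.085 = 56.170 g → 24.61 wt%.
Si in (Mg_0.53Fe_0.47)_2SiO_4: molar mass 170.339 g/mol; 1×28.085 = 28.085 g → 16.49 wt%.
Difference = 24.61 − 16.49 = 8.12 percentage points.

8.12 percentage points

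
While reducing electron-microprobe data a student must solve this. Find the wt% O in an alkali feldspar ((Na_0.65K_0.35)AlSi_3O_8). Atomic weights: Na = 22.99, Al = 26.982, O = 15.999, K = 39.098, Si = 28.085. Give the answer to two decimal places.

M((Na_0.65K_0.35)AlSi_3O_8) = 267.857 g/mol.
O contributes 8 × 15.999 = 127.992 g per mole.
127.992/267.857 = 0.4778 → 47.78%.

47.78 wt%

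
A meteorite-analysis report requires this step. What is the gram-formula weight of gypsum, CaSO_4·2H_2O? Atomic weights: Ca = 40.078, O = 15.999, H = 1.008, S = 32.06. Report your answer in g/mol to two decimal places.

The formula mass is the sum 1*40.078 + 1*32.06 + 6*15.999 + 4*1.008.

172.16 g/mol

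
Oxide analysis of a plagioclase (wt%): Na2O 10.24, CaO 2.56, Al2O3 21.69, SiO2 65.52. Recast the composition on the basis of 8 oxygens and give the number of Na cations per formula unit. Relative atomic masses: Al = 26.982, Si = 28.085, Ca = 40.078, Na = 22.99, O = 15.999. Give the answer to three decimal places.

0.872 Na apfu

Na2O (M=61.979): mol = 0.16522; Na = 0.33044, O = 0.16522.
CaO (M=56.077): mol = 0.04565; Ca = 0.04565, O = 0.04565.
Al2O3 (M=101.961): mol = 0.21273; Al = 0.42546, O = 0.63819.
SiO2 (M=60.083): mol = 1.09049; Si = 1.09049, O = 2.18098.
ΣO = 3.03004; factor = 8/ΣO = 2.64023.
Na apfu = 0.33044 × 2.64023 = 0.872.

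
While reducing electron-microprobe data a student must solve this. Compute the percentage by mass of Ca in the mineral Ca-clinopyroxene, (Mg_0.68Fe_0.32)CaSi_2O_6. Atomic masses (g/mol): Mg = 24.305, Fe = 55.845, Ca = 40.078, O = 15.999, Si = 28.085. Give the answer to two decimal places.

17.68 mass %

M((Mg_0.68Fe_0.32)CaSi_2O_6) = 226.640 g/mol.
Ca contributes 1 × 40.078 = 40.078 g per mole.
40.078/226.640 = 0.1768 → 17.68%.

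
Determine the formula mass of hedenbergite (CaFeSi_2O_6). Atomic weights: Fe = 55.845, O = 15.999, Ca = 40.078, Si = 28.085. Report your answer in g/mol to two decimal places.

248.09 g/mol

Ca: 1 × 40.078 = 40.0780
Fe: 1 × 55.845 = 55.8450
Si: 2 × 28.085 = 56.1700
O: 6 × 15.999 = 95.9940
Summing the contributions gives the formula mass.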